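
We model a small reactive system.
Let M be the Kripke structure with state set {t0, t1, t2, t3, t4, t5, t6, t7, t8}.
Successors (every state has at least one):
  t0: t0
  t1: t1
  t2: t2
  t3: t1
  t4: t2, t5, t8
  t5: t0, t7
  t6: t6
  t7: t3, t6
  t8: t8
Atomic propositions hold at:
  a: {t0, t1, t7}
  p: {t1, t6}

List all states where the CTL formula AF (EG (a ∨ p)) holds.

{t0, t1, t3, t5, t6, t7}

Sat(a ∨ p) = {t0, t1, t6, t7}
EG (a ∨ p): greatest fixpoint, start Z0 = {t0, t1, t6, t7}, keep only states in Sat with some successor in Z. Already a fixed point.
Sat(EG (a ∨ p)) = {t0, t1, t6, t7}
AF (EG (a ∨ p)): least fixpoint, start Z0 = {t0, t1, t6, t7}, add states with every successor in Z. Z1 = {t0, t1, t3, t5, t6, t7}; fixed.
Sat(AF (EG (a ∨ p))) = {t0, t1, t3, t5, t6, t7}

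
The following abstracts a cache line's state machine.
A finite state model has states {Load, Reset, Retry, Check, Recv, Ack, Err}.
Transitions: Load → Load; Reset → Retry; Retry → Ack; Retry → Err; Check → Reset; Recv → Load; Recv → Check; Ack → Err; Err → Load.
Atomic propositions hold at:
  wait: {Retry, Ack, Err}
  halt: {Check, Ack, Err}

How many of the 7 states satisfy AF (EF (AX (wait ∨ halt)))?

5

Sat(wait ∨ halt) = {Retry, Check, Ack, Err}
Sat(AX (wait ∨ halt)) = {s : every successor in {Retry, Check, Ack, Err}} = {Reset, Retry, Ack}
EF (AX (wait ∨ halt)): least fixpoint, start Z0 = {Reset, Retry, Ack}, add states with some successor in Z. Z1 = {Reset, Retry, Check, Ack}; Z2 = {Reset, Retry, Check, Recv, Ack}; fixed.
Sat(EF (AX (wait ∨ halt))) = {Reset, Retry, Check, Recv, Ack}
AF (EF (AX (wait ∨ halt))): least fixpoint, start Z0 = {Reset, Retry, Check, Recv, Ack}, add states with every successor in Z. Already a fixed point.
Sat(AF (EF (AX (wait ∨ halt)))) = {Reset, Retry, Check, Recv, Ack}
|Sat(AF (EF (AX (wait ∨ halt))))| = |{Reset, Retry, Check, Recv, Ack}| = 5.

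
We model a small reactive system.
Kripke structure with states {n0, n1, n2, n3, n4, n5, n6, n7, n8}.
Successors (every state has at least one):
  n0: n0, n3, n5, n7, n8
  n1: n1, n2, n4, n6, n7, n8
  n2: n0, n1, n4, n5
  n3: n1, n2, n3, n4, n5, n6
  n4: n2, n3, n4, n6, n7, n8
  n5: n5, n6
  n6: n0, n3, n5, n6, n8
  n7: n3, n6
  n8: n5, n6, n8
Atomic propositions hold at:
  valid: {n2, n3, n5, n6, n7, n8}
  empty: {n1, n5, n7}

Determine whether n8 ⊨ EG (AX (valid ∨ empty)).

Yes

Sat(valid ∨ empty) = {n1, n2, n3, n5, n6, n7, n8}
Sat(AX (valid ∨ empty)) = {s : every successor in {n1, n2, n3, n5, n6, n7, n8}} = {n5, n7, n8}
EG (AX (valid ∨ empty)): greatest fixpoint, start Z0 = {n5, n7, n8}, keep only states in Sat with some successor in Z. Z1 = {n5, n8}; fixed.
Sat(EG (AX (valid ∨ empty))) = {n5, n8}
n8 ∈ Sat(EG (AX (valid ∨ empty))) = {n5, n8}, so the formula holds at n8.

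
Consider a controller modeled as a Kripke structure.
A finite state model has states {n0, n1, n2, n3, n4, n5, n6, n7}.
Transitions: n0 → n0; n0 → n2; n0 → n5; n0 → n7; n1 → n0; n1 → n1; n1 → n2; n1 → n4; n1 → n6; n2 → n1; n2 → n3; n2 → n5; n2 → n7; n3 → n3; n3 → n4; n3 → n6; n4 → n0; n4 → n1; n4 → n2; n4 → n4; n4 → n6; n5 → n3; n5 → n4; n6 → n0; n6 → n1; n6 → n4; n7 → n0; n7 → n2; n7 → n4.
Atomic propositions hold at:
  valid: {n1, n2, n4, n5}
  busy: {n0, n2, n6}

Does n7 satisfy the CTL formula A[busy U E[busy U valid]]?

E[busy U valid]: least fixpoint, start Z0 = Sat(valid) = {n1, n2, n4, n5}, add states in Sat(busy) with some successor in Z. Z1 = {n0, n1, n2, n4, n5, n6}; fixed.
Sat(E[busy U valid]) = {n0, n1, n2, n4, n5, n6}
A[busy U E[busy U valid]]: least fixpoint, start Z0 = Sat(E[busy U valid]) = {n0, n1, n2, n4, n5, n6}, add states in Sat(busy) with every successor in Z. Already a fixed point.
Sat(A[busy U E[busy U valid]]) = {n0, n1, n2, n4, n5, n6}
n7 ∉ Sat(A[busy U E[busy U valid]]) = {n0, n1, n2, n4, n5, n6}, so the formula does not hold at n7.

No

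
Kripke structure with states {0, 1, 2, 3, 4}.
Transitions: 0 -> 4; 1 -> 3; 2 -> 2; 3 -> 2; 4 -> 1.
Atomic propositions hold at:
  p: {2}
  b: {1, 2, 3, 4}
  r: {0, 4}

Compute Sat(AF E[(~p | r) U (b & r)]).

{0, 4}

Sat(~p) = {0, 1, 3, 4}
Sat(~p | r) = {0, 1, 3, 4}
Sat(b & r) = {4}
E[(~p | r) U (b & r)]: least fixpoint, start Z0 = Sat((b & r)) = {4}, add states in Sat(~p | r) with some successor in Z. Z1 = {0, 4}; fixed.
Sat(E[(~p | r) U (b & r)]) = {0, 4}
AF E[(~p | r) U (b & r)]: least fixpoint, start Z0 = {0, 4}, add states with every successor in Z. Already a fixed point.
Sat(AF E[(~p | r) U (b & r)]) = {0, 4}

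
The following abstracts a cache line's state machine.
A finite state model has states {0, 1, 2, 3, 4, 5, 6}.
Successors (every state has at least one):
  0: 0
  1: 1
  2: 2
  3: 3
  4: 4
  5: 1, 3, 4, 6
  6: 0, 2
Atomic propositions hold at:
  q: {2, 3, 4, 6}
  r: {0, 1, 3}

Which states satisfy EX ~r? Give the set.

{2, 4, 5, 6}

Sat(~r) = {2, 4, 5, 6}
Sat(EX ~r) = {s : some successor in {2, 4, 5, 6}} = {2, 4, 5, 6}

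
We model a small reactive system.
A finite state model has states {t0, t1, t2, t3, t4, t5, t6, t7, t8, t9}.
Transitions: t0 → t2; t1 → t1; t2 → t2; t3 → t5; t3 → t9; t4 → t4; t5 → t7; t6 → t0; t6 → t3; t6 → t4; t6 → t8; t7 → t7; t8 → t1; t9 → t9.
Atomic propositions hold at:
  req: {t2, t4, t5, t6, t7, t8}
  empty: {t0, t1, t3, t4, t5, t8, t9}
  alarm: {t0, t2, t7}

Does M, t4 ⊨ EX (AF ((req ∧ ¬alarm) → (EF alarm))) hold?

Sat(¬alarm) = {t1, t3, t4, t5, t6, t8, t9}
Sat(req ∧ ¬alarm) = {t4, t5, t6, t8}
EF alarm: least fixpoint, start Z0 = {t0, t2, t7}, add states with some successor in Z. Z1 = {t0, t2, t5, t6, t7}; Z2 = {t0, t2, t3, t5, t6, t7}; fixed.
Sat(EF alarm) = {t0, t2, t3, t5, t6, t7}
Sat((req ∧ ¬alarm) → (EF alarm)) = {t0, t1, t2, t3, t5, t6, t7, t9}
AF ((req ∧ ¬alarm) → (EF alarm)): least fixpoint, start Z0 = {t0, t1, t2, t3, t5, t6, t7, t9}, add states with every successor in Z. Z1 = {t0, t1, t2, t3, t5, t6, t7, t8, t9}; fixed.
Sat(AF ((req ∧ ¬alarm) → (EF alarm))) = {t0, t1, t2, t3, t5, t6, t7, t8, t9}
Sat(EX (AF ((req ∧ ¬alarm) → (EF alarm)))) = {s : some successor in {t0, t1, t2, t3, t5, t6, t7, t8, t9}} = {t0, t1, t2, t3, t5, t6, t7, t8, t9}
t4 ∉ Sat(EX (AF ((req ∧ ¬alarm) → (EF alarm)))) = {t0, t1, t2, t3, t5, t6, t7, t8, t9}, so the formula does not hold at t4.

No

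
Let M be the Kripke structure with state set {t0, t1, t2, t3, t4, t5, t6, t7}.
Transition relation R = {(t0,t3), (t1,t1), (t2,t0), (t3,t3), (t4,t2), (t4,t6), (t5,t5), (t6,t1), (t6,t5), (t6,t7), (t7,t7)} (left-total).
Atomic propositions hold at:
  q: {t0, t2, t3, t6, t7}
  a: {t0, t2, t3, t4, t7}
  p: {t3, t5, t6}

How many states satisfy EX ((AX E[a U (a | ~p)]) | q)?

Sat(~p) = {t0, t1, t2, t4, t7}
Sat(a | ~p) = {t0, t1, t2, t3, t4, t7}
E[a U (a | ~p)]: least fixpoint, start Z0 = Sat((a | ~p)) = {t0, t1, t2, t3, t4, t7}, add states in Sat(a) with some successor in Z. Already a fixed point.
Sat(E[a U (a | ~p)]) = {t0, t1, t2, t3, t4, t7}
Sat(AX E[a U (a | ~p)]) = {s : every successor in {t0, t1, t2, t3, t4, t7}} = {t0, t1, t2, t3, t7}
Sat((AX E[a U (a | ~p)]) | q) = {t0, t1, t2, t3, t6, t7}
Sat(EX ((AX E[a U (a | ~p)]) | q)) = {s : some successor in {t0, t1, t2, t3, t6, t7}} = {t0, t1, t2, t3, t4, t6, t7}
|Sat(EX ((AX E[a U (a | ~p)]) | q))| = |{t0, t1, t2, t3, t4, t6, t7}| = 7.

7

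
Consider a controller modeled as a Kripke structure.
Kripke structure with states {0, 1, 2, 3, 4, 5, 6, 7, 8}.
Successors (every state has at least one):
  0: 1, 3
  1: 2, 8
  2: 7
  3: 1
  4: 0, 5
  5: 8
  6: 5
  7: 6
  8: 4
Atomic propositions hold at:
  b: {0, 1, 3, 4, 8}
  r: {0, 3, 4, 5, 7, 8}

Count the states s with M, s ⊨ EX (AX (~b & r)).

Sat(~b) = {2, 5, 6, 7}
Sat(~b & r) = {5, 7}
Sat(AX (~b & r)) = {s : every successor in {5, 7}} = {2, 6}
Sat(EX (AX (~b & r))) = {s : some successor in {2, 6}} = {1, 7}
|Sat(EX (AX (~b & r)))| = |{1, 7}| = 2.

2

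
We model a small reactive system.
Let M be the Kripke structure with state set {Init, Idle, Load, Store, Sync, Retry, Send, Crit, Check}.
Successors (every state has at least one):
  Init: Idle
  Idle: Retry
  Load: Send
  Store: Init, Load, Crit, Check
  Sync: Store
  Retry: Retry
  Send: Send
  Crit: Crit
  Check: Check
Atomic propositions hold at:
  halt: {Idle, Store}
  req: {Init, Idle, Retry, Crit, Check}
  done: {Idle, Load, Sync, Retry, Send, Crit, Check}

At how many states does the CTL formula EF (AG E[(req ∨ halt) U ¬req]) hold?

4

Sat(req ∨ halt) = {Init, Idle, Store, Retry, Crit, Check}
Sat(¬req) = {Load, Store, Sync, Send}
E[(req ∨ halt) U ¬req]: least fixpoint, start Z0 = Sat(¬req) = {Load, Store, Sync, Send}, add states in Sat(req ∨ halt) with some successor in Z. Already a fixed point.
Sat(E[(req ∨ halt) U ¬req]) = {Load, Store, Sync, Send}
AG E[(req ∨ halt) U ¬req]: greatest fixpoint, start Z0 = {Load, Store, Sync, Send}, keep only states in Sat with every successor in Z. Z1 = {Load, Sync, Send}; Z2 = {Load, Send}; fixed.
Sat(AG E[(req ∨ halt) U ¬req]) = {Load, Send}
EF (AG E[(req ∨ halt) U ¬req]): least fixpoint, start Z0 = {Load, Send}, add states with some successor in Z. Z1 = {Load, Store, Send}; Z2 = {Load, Store, Sync, Send}; fixed.
Sat(EF (AG E[(req ∨ halt) U ¬req])) = {Load, Store, Sync, Send}
|Sat(EF (AG E[(req ∨ halt) U ¬req]))| = |{Load, Store, Sync, Send}| = 4.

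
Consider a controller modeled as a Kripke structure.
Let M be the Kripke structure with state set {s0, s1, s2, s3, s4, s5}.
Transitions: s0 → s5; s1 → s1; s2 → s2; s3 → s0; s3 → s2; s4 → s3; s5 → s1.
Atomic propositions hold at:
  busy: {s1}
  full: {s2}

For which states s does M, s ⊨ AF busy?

AF busy: least fixpoint, start Z0 = {s1}, add states with every successor in Z. Z1 = {s1, s5}; Z2 = {s0, s1, s5}; fixed.
Sat(AF busy) = {s0, s1, s5}

{s0, s1, s5}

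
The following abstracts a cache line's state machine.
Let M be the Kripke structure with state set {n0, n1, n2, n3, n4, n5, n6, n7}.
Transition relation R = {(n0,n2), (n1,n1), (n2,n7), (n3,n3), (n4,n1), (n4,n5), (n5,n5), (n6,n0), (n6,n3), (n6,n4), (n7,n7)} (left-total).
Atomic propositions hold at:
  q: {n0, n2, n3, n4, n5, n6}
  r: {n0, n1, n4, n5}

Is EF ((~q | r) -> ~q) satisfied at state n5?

No

Sat(~q) = {n1, n7}
Sat(~q | r) = {n0, n1, n4, n5, n7}
Sat((~q | r) -> ~q) = {n1, n2, n3, n6, n7}
EF ((~q | r) -> ~q): least fixpoint, start Z0 = {n1, n2, n3, n6, n7}, add states with some successor in Z. Z1 = {n0, n1, n2, n3, n4, n6, n7}; fixed.
Sat(EF ((~q | r) -> ~q)) = {n0, n1, n2, n3, n4, n6, n7}
n5 ∉ Sat(EF ((~q | r) -> ~q)) = {n0, n1, n2, n3, n4, n6, n7}, so the formula does not hold at n5.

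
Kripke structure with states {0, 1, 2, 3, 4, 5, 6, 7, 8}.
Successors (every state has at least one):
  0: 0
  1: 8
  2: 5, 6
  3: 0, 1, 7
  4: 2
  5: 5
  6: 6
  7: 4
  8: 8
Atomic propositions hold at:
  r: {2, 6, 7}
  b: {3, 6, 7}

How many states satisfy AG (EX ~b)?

4

Sat(~b) = {0, 1, 2, 4, 5, 8}
Sat(EX ~b) = {s : some successor in {0, 1, 2, 4, 5, 8}} = {0, 1, 2, 3, 4, 5, 7, 8}
AG (EX ~b): greatest fixpoint, start Z0 = {0, 1, 2, 3, 4, 5, 7, 8}, keep only states in Sat with every successor in Z. Z1 = {0, 1, 3, 4, 5, 7, 8}; Z2 = {0, 1, 3, 5, 7, 8}; Z3 = {0, 1, 3, 5, 8}; Z4 = {0, 1, 5, 8}; fixed.
Sat(AG (EX ~b)) = {0, 1, 5, 8}
|Sat(AG (EX ~b))| = |{0, 1, 5, 8}| = 4.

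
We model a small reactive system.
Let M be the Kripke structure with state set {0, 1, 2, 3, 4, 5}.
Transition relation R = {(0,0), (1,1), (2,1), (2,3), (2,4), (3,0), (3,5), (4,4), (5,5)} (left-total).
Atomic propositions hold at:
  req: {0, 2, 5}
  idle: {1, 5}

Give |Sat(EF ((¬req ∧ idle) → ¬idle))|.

Sat(¬req) = {1, 3, 4}
Sat(¬req ∧ idle) = {1}
Sat(¬idle) = {0, 2, 3, 4}
Sat((¬req ∧ idle) → ¬idle) = {0, 2, 3, 4, 5}
EF ((¬req ∧ idle) → ¬idle): least fixpoint, start Z0 = {0, 2, 3, 4, 5}, add states with some successor in Z. Already a fixed point.
Sat(EF ((¬req ∧ idle) → ¬idle)) = {0, 2, 3, 4, 5}
|Sat(EF ((¬req ∧ idle) → ¬idle))| = |{0, 2, 3, 4, 5}| = 5.

5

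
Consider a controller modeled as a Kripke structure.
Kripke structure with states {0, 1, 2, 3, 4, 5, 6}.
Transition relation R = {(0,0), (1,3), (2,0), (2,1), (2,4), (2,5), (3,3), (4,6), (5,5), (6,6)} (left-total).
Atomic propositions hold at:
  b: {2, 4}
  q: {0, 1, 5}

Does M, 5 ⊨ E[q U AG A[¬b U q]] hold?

Yes

Sat(¬b) = {0, 1, 3, 5, 6}
A[¬b U q]: least fixpoint, start Z0 = Sat(q) = {0, 1, 5}, add states in Sat(¬b) with every successor in Z. Already a fixed point.
Sat(A[¬b U q]) = {0, 1, 5}
AG A[¬b U q]: greatest fixpoint, start Z0 = {0, 1, 5}, keep only states in Sat with every successor in Z. Z1 = {0, 5}; fixed.
Sat(AG A[¬b U q]) = {0, 5}
E[q U AG A[¬b U q]]: least fixpoint, start Z0 = Sat(AG A[¬b U q]) = {0, 5}, add states in Sat(q) with some successor in Z. Already a fixed point.
Sat(E[q U AG A[¬b U q]]) = {0, 5}
5 ∈ Sat(E[q U AG A[¬b U q]]) = {0, 5}, so the formula holds at 5.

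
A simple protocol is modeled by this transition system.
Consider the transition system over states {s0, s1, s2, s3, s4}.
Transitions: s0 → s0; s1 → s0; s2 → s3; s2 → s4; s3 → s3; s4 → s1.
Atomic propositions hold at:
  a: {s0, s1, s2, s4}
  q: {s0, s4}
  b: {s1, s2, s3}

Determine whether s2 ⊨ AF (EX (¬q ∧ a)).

Sat(¬q) = {s1, s2, s3}
Sat(¬q ∧ a) = {s1, s2}
Sat(EX (¬q ∧ a)) = {s : some successor in {s1, s2}} = {s4}
AF (EX (¬q ∧ a)): least fixpoint, start Z0 = {s4}, add states with every successor in Z. Already a fixed point.
Sat(AF (EX (¬q ∧ a))) = {s4}
s2 ∉ Sat(AF (EX (¬q ∧ a))) = {s4}, so the formula does not hold at s2.

No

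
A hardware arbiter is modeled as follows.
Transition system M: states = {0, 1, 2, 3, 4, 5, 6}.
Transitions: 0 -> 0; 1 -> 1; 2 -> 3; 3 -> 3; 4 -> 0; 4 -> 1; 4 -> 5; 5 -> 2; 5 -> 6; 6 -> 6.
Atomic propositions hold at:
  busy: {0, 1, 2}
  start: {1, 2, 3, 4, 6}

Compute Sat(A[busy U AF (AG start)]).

{1, 2, 3, 5, 6}

AG start: greatest fixpoint, start Z0 = {1, 2, 3, 4, 6}, keep only states in Sat with every successor in Z. Z1 = {1, 2, 3, 6}; fixed.
Sat(AG start) = {1, 2, 3, 6}
AF (AG start): least fixpoint, start Z0 = {1, 2, 3, 6}, add states with every successor in Z. Z1 = {1, 2, 3, 5, 6}; fixed.
Sat(AF (AG start)) = {1, 2, 3, 5, 6}
A[busy U AF (AG start)]: least fixpoint, start Z0 = Sat(AF (AG start)) = {1, 2, 3, 5, 6}, add states in Sat(busy) with every successor in Z. Already a fixed point.
Sat(A[busy U AF (AG start)]) = {1, 2, 3, 5, 6}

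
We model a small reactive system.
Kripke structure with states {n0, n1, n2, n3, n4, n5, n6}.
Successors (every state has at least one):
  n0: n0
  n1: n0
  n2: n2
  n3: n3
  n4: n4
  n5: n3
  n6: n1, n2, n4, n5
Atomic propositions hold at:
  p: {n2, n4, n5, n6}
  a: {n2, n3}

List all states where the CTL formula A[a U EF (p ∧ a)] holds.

Sat(p ∧ a) = {n2}
EF (p ∧ a): least fixpoint, start Z0 = {n2}, add states with some successor in Z. Z1 = {n2, n6}; fixed.
Sat(EF (p ∧ a)) = {n2, n6}
A[a U EF (p ∧ a)]: least fixpoint, start Z0 = Sat(EF (p ∧ a)) = {n2, n6}, add states in Sat(a) with every successor in Z. Already a fixed point.
Sat(A[a U EF (p ∧ a)]) = {n2, n6}

{n2, n6}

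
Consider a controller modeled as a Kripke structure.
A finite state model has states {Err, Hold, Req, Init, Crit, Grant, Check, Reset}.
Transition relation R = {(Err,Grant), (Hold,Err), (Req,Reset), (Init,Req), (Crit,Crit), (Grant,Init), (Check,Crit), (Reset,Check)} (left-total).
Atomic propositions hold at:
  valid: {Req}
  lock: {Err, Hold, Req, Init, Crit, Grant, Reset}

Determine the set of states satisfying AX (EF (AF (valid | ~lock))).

Sat(~lock) = {Check}
Sat(valid | ~lock) = {Req, Check}
AF (valid | ~lock): least fixpoint, start Z0 = {Req, Check}, add states with every successor in Z. Z1 = {Req, Init, Check, Reset}; Z2 = {Req, Init, Grant, Check, Reset}; Z3 = {Err, Req, Init, Grant, Check, Reset}; Z4 = {Err, Hold, Req, Init, Grant, Check, Reset}; fixed.
Sat(AF (valid | ~lock)) = {Err, Hold, Req, Init, Grant, Check, Reset}
EF (AF (valid | ~lock)): least fixpoint, start Z0 = {Err, Hold, Req, Init, Grant, Check, Reset}, add states with some successor in Z. Already a fixed point.
Sat(EF (AF (valid | ~lock))) = {Err, Hold, Req, Init, Grant, Check, Reset}
Sat(AX (EF (AF (valid | ~lock)))) = {s : every successor in {Err, Hold, Req, Init, Grant, Check, Reset}} = {Err, Hold, Req, Init, Grant, Reset}

{Err, Hold, Req, Init, Grant, Reset}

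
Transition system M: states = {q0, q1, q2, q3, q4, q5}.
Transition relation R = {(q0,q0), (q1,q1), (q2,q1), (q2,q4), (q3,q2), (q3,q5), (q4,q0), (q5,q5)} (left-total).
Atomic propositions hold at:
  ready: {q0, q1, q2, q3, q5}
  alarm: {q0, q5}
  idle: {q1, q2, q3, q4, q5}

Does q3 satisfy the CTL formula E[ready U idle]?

E[ready U idle]: least fixpoint, start Z0 = Sat(idle) = {q1, q2, q3, q4, q5}, add states in Sat(ready) with some successor in Z. Already a fixed point.
Sat(E[ready U idle]) = {q1, q2, q3, q4, q5}
q3 ∈ Sat(E[ready U idle]) = {q1, q2, q3, q4, q5}, so the formula holds at q3.

Yes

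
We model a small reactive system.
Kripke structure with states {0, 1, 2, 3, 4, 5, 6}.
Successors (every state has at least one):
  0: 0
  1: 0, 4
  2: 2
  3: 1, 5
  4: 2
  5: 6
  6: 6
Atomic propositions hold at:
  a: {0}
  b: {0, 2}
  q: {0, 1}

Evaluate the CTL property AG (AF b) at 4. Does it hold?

Yes

AF b: least fixpoint, start Z0 = {0, 2}, add states with every successor in Z. Z1 = {0, 2, 4}; Z2 = {0, 1, 2, 4}; fixed.
Sat(AF b) = {0, 1, 2, 4}
AG (AF b): greatest fixpoint, start Z0 = {0, 1, 2, 4}, keep only states in Sat with every successor in Z. Already a fixed point.
Sat(AG (AF b)) = {0, 1, 2, 4}
4 ∈ Sat(AG (AF b)) = {0, 1, 2, 4}, so the formula holds at 4.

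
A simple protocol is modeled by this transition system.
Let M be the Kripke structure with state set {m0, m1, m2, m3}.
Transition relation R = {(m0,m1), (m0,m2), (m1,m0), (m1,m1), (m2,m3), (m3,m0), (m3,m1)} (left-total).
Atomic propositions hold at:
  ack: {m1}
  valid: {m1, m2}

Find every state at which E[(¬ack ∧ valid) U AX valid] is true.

Sat(¬ack) = {m0, m2, m3}
Sat(¬ack ∧ valid) = {m2}
Sat(AX valid) = {s : every successor in {m1, m2}} = {m0}
E[(¬ack ∧ valid) U AX valid]: least fixpoint, start Z0 = Sat(AX valid) = {m0}, add states in Sat(¬ack ∧ valid) with some successor in Z. Already a fixed point.
Sat(E[(¬ack ∧ valid) U AX valid]) = {m0}

{m0}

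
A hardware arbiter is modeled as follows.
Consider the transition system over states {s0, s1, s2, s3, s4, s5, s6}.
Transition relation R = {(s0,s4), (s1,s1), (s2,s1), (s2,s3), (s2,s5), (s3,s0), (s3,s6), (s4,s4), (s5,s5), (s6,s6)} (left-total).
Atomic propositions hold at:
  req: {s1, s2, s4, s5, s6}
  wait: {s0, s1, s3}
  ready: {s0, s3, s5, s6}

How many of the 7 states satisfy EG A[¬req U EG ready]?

Sat(¬req) = {s0, s3}
EG ready: greatest fixpoint, start Z0 = {s0, s3, s5, s6}, keep only states in Sat with some successor in Z. Z1 = {s3, s5, s6}; fixed.
Sat(EG ready) = {s3, s5, s6}
A[¬req U EG ready]: least fixpoint, start Z0 = Sat(EG ready) = {s3, s5, s6}, add states in Sat(¬req) with every successor in Z. Already a fixed point.
Sat(A[¬req U EG ready]) = {s3, s5, s6}
EG A[¬req U EG ready]: greatest fixpoint, start Z0 = {s3, s5, s6}, keep only states in Sat with some successor in Z. Already a fixed point.
Sat(EG A[¬req U EG ready]) = {s3, s5, s6}
|Sat(EG A[¬req U EG ready])| = |{s3, s5, s6}| = 3.

3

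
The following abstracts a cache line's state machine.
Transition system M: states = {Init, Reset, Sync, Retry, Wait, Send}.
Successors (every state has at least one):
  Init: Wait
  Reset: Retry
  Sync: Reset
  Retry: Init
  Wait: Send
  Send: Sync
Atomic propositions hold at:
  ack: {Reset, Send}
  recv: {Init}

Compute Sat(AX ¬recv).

{Init, Reset, Sync, Wait, Send}

Sat(¬recv) = {Reset, Sync, Retry, Wait, Send}
Sat(AX ¬recv) = {s : every successor in {Reset, Sync, Retry, Wait, Send}} = {Init, Reset, Sync, Wait, Send}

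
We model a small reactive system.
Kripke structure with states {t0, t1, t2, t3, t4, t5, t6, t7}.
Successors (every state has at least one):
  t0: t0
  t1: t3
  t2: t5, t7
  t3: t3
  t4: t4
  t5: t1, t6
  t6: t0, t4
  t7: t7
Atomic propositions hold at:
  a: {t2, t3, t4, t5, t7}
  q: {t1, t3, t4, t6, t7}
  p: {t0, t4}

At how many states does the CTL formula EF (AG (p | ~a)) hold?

5

Sat(~a) = {t0, t1, t6}
Sat(p | ~a) = {t0, t1, t4, t6}
AG (p | ~a): greatest fixpoint, start Z0 = {t0, t1, t4, t6}, keep only states in Sat with every successor in Z. Z1 = {t0, t4, t6}; fixed.
Sat(AG (p | ~a)) = {t0, t4, t6}
EF (AG (p | ~a)): least fixpoint, start Z0 = {t0, t4, t6}, add states with some successor in Z. Z1 = {t0, t4, t5, t6}; Z2 = {t0, t2, t4, t5, t6}; fixed.
Sat(EF (AG (p | ~a))) = {t0, t2, t4, t5, t6}
|Sat(EF (AG (p | ~a)))| = |{t0, t2, t4, t5, t6}| = 5.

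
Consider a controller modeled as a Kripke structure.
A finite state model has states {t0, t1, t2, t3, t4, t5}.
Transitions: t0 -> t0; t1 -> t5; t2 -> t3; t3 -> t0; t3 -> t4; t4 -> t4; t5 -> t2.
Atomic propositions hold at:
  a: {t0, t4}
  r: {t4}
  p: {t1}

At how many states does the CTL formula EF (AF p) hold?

1

AF p: least fixpoint, start Z0 = {t1}, add states with every successor in Z. Already a fixed point.
Sat(AF p) = {t1}
EF (AF p): least fixpoint, start Z0 = {t1}, add states with some successor in Z. Already a fixed point.
Sat(EF (AF p)) = {t1}
|Sat(EF (AF p))| = |{t1}| = 1.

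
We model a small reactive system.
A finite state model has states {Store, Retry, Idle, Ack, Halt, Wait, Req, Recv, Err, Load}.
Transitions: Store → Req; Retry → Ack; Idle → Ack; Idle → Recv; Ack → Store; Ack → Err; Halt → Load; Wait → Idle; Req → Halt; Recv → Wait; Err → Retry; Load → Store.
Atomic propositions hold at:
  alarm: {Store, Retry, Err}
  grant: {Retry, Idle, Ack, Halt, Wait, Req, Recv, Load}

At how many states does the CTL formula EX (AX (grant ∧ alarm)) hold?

Sat(grant ∧ alarm) = {Retry}
Sat(AX (grant ∧ alarm)) = {s : every successor in {Retry}} = {Err}
Sat(EX (AX (grant ∧ alarm))) = {s : some successor in {Err}} = {Ack}
|Sat(EX (AX (grant ∧ alarm)))| = |{Ack}| = 1.

1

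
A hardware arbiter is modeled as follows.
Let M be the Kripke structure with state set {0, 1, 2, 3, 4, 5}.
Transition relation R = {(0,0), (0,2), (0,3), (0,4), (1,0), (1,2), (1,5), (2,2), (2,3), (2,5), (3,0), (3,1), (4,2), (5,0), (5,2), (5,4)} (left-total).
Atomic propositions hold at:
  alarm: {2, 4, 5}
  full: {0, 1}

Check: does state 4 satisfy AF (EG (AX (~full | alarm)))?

Sat(~full) = {2, 3, 4, 5}
Sat(~full | alarm) = {2, 3, 4, 5}
Sat(AX (~full | alarm)) = {s : every successor in {2, 3, 4, 5}} = {2, 4}
EG (AX (~full | alarm)): greatest fixpoint, start Z0 = {2, 4}, keep only states in Sat with some successor in Z. Already a fixed point.
Sat(EG (AX (~full | alarm))) = {2, 4}
AF (EG (AX (~full | alarm))): least fixpoint, start Z0 = {2, 4}, add states with every successor in Z. Already a fixed point.
Sat(AF (EG (AX (~full | alarm)))) = {2, 4}
4 ∈ Sat(AF (EG (AX (~full | alarm)))) = {2, 4}, so the formula holds at 4.

Yes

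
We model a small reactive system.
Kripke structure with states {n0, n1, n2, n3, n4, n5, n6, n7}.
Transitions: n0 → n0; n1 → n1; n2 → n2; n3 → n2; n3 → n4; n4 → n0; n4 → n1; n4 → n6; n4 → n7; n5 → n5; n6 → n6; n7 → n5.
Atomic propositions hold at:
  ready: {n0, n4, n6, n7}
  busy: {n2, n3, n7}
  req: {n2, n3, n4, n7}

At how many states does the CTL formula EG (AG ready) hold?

AG ready: greatest fixpoint, start Z0 = {n0, n4, n6, n7}, keep only states in Sat with every successor in Z. Z1 = {n0, n6}; fixed.
Sat(AG ready) = {n0, n6}
EG (AG ready): greatest fixpoint, start Z0 = {n0, n6}, keep only states in Sat with some successor in Z. Already a fixed point.
Sat(EG (AG ready)) = {n0, n6}
|Sat(EG (AG ready))| = |{n0, n6}| = 2.

2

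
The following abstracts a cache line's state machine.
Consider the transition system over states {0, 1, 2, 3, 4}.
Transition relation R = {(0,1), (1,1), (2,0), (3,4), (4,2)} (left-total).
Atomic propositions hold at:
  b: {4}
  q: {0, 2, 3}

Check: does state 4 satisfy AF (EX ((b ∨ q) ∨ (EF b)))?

Sat(b ∨ q) = {0, 2, 3, 4}
EF b: least fixpoint, start Z0 = {4}, add states with some successor in Z. Z1 = {3, 4}; fixed.
Sat(EF b) = {3, 4}
Sat((b ∨ q) ∨ (EF b)) = {0, 2, 3, 4}
Sat(EX ((b ∨ q) ∨ (EF b))) = {s : some successor in {0, 2, 3, 4}} = {2, 3, 4}
AF (EX ((b ∨ q) ∨ (EF b))): least fixpoint, start Z0 = {2, 3, 4}, add states with every successor in Z. Already a fixed point.
Sat(AF (EX ((b ∨ q) ∨ (EF b)))) = {2, 3, 4}
4 ∈ Sat(AF (EX ((b ∨ q) ∨ (EF b)))) = {2, 3, 4}, so the formula holds at 4.

Yes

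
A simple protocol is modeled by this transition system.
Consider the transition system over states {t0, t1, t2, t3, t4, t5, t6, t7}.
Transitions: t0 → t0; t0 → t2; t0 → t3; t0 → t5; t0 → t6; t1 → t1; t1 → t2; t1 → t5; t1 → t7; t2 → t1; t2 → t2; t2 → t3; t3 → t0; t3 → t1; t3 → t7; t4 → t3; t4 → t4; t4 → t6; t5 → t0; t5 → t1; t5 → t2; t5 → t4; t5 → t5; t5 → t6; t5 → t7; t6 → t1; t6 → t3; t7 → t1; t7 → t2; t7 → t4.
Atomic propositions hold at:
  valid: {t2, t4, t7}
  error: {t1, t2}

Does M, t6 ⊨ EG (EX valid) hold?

Sat(EX valid) = {s : some successor in {t2, t4, t7}} = {t0, t1, t2, t3, t4, t5, t7}
EG (EX valid): greatest fixpoint, start Z0 = {t0, t1, t2, t3, t4, t5, t7}, keep only states in Sat with some successor in Z. Already a fixed point.
Sat(EG (EX valid)) = {t0, t1, t2, t3, t4, t5, t7}
t6 ∉ Sat(EG (EX valid)) = {t0, t1, t2, t3, t4, t5, t7}, so the formula does not hold at t6.

No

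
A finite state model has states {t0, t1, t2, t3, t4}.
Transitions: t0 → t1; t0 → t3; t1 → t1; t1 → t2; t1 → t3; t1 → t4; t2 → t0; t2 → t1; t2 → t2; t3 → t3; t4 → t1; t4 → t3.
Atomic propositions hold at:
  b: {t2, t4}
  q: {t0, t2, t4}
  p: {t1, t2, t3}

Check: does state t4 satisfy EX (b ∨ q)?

Sat(b ∨ q) = {t0, t2, t4}
Sat(EX (b ∨ q)) = {s : some successor in {t0, t2, t4}} = {t1, t2}
t4 ∉ Sat(EX (b ∨ q)) = {t1, t2}, so the formula does not hold at t4.

No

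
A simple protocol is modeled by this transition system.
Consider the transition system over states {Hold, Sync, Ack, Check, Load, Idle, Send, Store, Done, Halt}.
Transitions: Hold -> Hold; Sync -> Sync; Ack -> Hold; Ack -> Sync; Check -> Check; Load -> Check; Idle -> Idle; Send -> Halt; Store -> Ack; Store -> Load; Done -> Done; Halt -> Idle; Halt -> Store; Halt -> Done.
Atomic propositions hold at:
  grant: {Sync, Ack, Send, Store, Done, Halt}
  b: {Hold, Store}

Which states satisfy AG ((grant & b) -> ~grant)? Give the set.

Sat(grant & b) = {Store}
Sat(~grant) = {Hold, Check, Load, Idle}
Sat((grant & b) -> ~grant) = {Hold, Sync, Ack, Check, Load, Idle, Send, Done, Halt}
AG ((grant & b) -> ~grant): greatest fixpoint, start Z0 = {Hold, Sync, Ack, Check, Load, Idle, Send, Done, Halt}, keep only states in Sat with every successor in Z. Z1 = {Hold, Sync, Ack, Check, Load, Idle, Send, Done}; Z2 = {Hold, Sync, Ack, Check, Load, Idle, Done}; fixed.
Sat(AG ((grant & b) -> ~grant)) = {Hold, Sync, Ack, Check, Load, Idle, Done}

{Hold, Sync, Ack, Check, Load, Idle, Done}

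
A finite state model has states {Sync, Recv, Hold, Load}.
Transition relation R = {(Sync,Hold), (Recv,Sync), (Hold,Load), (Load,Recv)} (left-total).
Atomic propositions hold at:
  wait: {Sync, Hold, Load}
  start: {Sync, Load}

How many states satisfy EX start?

Sat(EX start) = {s : some successor in {Sync, Load}} = {Recv, Hold}
|Sat(EX start)| = |{Recv, Hold}| = 2.

2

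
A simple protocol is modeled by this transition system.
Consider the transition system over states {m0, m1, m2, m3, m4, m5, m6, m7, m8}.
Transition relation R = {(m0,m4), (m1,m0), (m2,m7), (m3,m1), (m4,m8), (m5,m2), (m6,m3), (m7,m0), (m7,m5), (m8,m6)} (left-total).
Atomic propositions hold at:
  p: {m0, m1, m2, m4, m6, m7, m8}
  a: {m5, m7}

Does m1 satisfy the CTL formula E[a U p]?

Yes

E[a U p]: least fixpoint, start Z0 = Sat(p) = {m0, m1, m2, m4, m6, m7, m8}, add states in Sat(a) with some successor in Z. Z1 = {m0, m1, m2, m4, m5, m6, m7, m8}; fixed.
Sat(E[a U p]) = {m0, m1, m2, m4, m5, m6, m7, m8}
m1 ∈ Sat(E[a U p]) = {m0, m1, m2, m4, m5, m6, m7, m8}, so the formula holds at m1.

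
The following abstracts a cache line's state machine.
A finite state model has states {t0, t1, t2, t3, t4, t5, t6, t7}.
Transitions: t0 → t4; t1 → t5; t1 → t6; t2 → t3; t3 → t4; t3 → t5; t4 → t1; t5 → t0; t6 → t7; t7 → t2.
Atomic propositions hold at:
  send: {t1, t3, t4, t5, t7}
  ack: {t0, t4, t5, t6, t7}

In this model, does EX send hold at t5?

Sat(EX send) = {s : some successor in {t1, t3, t4, t5, t7}} = {t0, t1, t2, t3, t4, t6}
t5 ∉ Sat(EX send) = {t0, t1, t2, t3, t4, t6}, so the formula does not hold at t5.

No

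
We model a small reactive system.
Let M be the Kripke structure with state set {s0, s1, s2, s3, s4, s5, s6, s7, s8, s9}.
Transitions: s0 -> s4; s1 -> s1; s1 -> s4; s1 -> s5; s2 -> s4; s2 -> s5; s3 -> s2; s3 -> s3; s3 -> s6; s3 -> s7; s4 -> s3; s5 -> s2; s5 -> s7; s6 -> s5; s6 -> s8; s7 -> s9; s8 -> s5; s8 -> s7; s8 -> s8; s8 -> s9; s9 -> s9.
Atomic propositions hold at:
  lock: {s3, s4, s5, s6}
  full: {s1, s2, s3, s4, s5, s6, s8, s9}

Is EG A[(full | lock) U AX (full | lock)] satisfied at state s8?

No

Sat(full | lock) = {s1, s2, s3, s4, s5, s6, s8, s9}
Sat(AX (full | lock)) = {s : every successor in {s1, s2, s3, s4, s5, s6, s8, s9}} = {s0, s1, s2, s4, s6, s7, s9}
A[(full | lock) U AX (full | lock)]: least fixpoint, start Z0 = Sat(AX (full | lock)) = {s0, s1, s2, s4, s6, s7, s9}, add states in Sat(full | lock) with every successor in Z. Z1 = {s0, s1, s2, s4, s5, s6, s7, s9}; fixed.
Sat(A[(full | lock) U AX (full | lock)]) = {s0, s1, s2, s4, s5, s6, s7, s9}
EG A[(full | lock) U AX (full | lock)]: greatest fixpoint, start Z0 = {s0, s1, s2, s4, s5, s6, s7, s9}, keep only states in Sat with some successor in Z. Z1 = {s0, s1, s2, s5, s6, s7, s9}; Z2 = {s1, s2, s5, s6, s7, s9}; fixed.
Sat(EG A[(full | lock) U AX (full | lock)]) = {s1, s2, s5, s6, s7, s9}
s8 ∉ Sat(EG A[(full | lock) U AX (full | lock)]) = {s1, s2, s5, s6, s7, s9}, so the formula does not hold at s8.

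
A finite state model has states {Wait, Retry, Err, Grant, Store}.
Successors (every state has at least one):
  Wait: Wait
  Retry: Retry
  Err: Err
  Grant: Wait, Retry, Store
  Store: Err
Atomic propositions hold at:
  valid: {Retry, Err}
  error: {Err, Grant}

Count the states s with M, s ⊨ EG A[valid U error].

A[valid U error]: least fixpoint, start Z0 = Sat(error) = {Err, Grant}, add states in Sat(valid) with every successor in Z. Already a fixed point.
Sat(A[valid U error]) = {Err, Grant}
EG A[valid U error]: greatest fixpoint, start Z0 = {Err, Grant}, keep only states in Sat with some successor in Z. Z1 = {Err}; fixed.
Sat(EG A[valid U error]) = {Err}
|Sat(EG A[valid U error])| = |{Err}| = 1.

1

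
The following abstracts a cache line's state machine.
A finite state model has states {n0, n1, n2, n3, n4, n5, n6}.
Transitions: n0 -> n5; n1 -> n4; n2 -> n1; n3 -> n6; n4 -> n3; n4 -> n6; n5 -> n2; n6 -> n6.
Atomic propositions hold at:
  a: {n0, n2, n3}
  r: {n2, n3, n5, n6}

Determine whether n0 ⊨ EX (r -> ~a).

Sat(~a) = {n1, n4, n5, n6}
Sat(r -> ~a) = {n0, n1, n4, n5, n6}
Sat(EX (r -> ~a)) = {s : some successor in {n0, n1, n4, n5, n6}} = {n0, n1, n2, n3, n4, n6}
n0 ∈ Sat(EX (r -> ~a)) = {n0, n1, n2, n3, n4, n6}, so the formula holds at n0.

Yes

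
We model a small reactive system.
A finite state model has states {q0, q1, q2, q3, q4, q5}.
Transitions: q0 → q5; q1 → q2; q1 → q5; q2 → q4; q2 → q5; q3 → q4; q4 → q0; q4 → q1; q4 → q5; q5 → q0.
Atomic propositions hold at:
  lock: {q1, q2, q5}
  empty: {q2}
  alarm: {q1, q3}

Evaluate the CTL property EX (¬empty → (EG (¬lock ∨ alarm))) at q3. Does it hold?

Sat(¬empty) = {q0, q1, q3, q4, q5}
Sat(¬lock) = {q0, q3, q4}
Sat(¬lock ∨ alarm) = {q0, q1, q3, q4}
EG (¬lock ∨ alarm): greatest fixpoint, start Z0 = {q0, q1, q3, q4}, keep only states in Sat with some successor in Z. Z1 = {q3, q4}; Z2 = {q3}; Z3 = ∅; fixed.
Sat(EG (¬lock ∨ alarm)) = ∅
Sat(¬empty → (EG (¬lock ∨ alarm))) = {q2}
Sat(EX (¬empty → (EG (¬lock ∨ alarm)))) = {s : some successor in {q2}} = {q1}
q3 ∉ Sat(EX (¬empty → (EG (¬lock ∨ alarm)))) = {q1}, so the formula does not hold at q3.

No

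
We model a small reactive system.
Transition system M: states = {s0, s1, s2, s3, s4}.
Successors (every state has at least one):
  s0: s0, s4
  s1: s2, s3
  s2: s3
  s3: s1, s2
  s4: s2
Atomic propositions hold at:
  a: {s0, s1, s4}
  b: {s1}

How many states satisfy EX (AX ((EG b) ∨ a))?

EG b: greatest fixpoint, start Z0 = {s1}, keep only states in Sat with some successor in Z. Z1 = ∅; fixed.
Sat(EG b) = ∅
Sat((EG b) ∨ a) = {s0, s1, s4}
Sat(AX ((EG b) ∨ a)) = {s : every successor in {s0, s1, s4}} = {s0}
Sat(EX (AX ((EG b) ∨ a))) = {s : some successor in {s0}} = {s0}
|Sat(EX (AX ((EG b) ∨ a)))| = |{s0}| = 1.

1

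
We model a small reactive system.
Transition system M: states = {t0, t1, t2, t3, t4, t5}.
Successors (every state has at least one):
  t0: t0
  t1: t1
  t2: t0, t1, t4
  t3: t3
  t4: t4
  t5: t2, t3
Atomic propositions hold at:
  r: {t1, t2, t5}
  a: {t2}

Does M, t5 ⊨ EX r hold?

Sat(EX r) = {s : some successor in {t1, t2, t5}} = {t1, t2, t5}
t5 ∈ Sat(EX r) = {t1, t2, t5}, so the formula holds at t5.

Yes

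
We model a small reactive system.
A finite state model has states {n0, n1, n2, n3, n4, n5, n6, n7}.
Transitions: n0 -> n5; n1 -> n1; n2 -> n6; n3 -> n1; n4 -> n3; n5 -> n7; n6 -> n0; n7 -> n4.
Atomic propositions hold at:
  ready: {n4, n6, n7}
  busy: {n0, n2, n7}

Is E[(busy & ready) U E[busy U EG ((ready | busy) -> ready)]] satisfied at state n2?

No

Sat(busy & ready) = {n7}
Sat(ready | busy) = {n0, n2, n4, n6, n7}
Sat((ready | busy) -> ready) = {n1, n3, n4, n5, n6, n7}
EG ((ready | busy) -> ready): greatest fixpoint, start Z0 = {n1, n3, n4, n5, n6, n7}, keep only states in Sat with some successor in Z. Z1 = {n1, n3, n4, n5, n7}; fixed.
Sat(EG ((ready | busy) -> ready)) = {n1, n3, n4, n5, n7}
E[busy U EG ((ready | busy) -> ready)]: least fixpoint, start Z0 = Sat(EG ((ready | busy) -> ready)) = {n1, n3, n4, n5, n7}, add states in Sat(busy) with some successor in Z. Z1 = {n0, n1, n3, n4, n5, n7}; fixed.
Sat(E[busy U EG ((ready | busy) -> ready)]) = {n0, n1, n3, n4, n5, n7}
E[(busy & ready) U E[busy U EG ((ready | busy) -> ready)]]: least fixpoint, start Z0 = Sat(E[busy U EG ((ready | busy) -> ready)]) = {n0, n1, n3, n4, n5, n7}, add states in Sat(busy & ready) with some successor in Z. Already a fixed point.
Sat(E[(busy & ready) U E[busy U EG ((ready | busy) -> ready)]]) = {n0, n1, n3, n4, n5, n7}
n2 ∉ Sat(E[(busy & ready) U E[busy U EG ((ready | busy) -> ready)]]) = {n0, n1, n3, n4, n5, n7}, so the formula does not hold at n2.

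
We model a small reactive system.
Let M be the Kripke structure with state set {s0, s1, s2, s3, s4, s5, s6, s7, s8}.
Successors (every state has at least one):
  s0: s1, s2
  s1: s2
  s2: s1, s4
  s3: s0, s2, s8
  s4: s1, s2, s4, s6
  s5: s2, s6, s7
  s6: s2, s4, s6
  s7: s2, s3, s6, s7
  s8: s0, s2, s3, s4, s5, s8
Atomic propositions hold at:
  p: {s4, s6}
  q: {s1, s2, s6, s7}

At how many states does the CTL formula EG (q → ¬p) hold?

Sat(¬p) = {s0, s1, s2, s3, s5, s7, s8}
Sat(q → ¬p) = {s0, s1, s2, s3, s4, s5, s7, s8}
EG (q → ¬p): greatest fixpoint, start Z0 = {s0, s1, s2, s3, s4, s5, s7, s8}, keep only states in Sat with some successor in Z. Already a fixed point.
Sat(EG (q → ¬p)) = {s0, s1, s2, s3, s4, s5, s7, s8}
|Sat(EG (q → ¬p))| = |{s0, s1, s2, s3, s4, s5, s7, s8}| = 8.

8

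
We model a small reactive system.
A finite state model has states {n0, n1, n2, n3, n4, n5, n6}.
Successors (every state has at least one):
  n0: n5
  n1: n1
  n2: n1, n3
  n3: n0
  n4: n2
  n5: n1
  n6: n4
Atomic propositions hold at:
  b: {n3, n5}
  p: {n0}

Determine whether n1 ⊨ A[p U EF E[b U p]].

E[b U p]: least fixpoint, start Z0 = Sat(p) = {n0}, add states in Sat(b) with some successor in Z. Z1 = {n0, n3}; fixed.
Sat(E[b U p]) = {n0, n3}
EF E[b U p]: least fixpoint, start Z0 = {n0, n3}, add states with some successor in Z. Z1 = {n0, n2, n3}; Z2 = {n0, n2, n3, n4}; Z3 = {n0, n2, n3, n4, n6}; fixed.
Sat(EF E[b U p]) = {n0, n2, n3, n4, n6}
A[p U EF E[b U p]]: least fixpoint, start Z0 = Sat(EF E[b U p]) = {n0, n2, n3, n4, n6}, add states in Sat(p) with every successor in Z. Already a fixed point.
Sat(A[p U EF E[b U p]]) = {n0, n2, n3, n4, n6}
n1 ∉ Sat(A[p U EF E[b U p]]) = {n0, n2, n3, n4, n6}, so the formula does not hold at n1.

No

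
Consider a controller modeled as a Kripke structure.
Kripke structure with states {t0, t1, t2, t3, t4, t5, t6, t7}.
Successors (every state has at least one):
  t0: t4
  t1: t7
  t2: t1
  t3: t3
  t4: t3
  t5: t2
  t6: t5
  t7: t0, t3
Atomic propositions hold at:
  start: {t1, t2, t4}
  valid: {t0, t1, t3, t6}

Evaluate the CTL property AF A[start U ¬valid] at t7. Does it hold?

Yes

Sat(¬valid) = {t2, t4, t5, t7}
A[start U ¬valid]: least fixpoint, start Z0 = Sat(¬valid) = {t2, t4, t5, t7}, add states in Sat(start) with every successor in Z. Z1 = {t1, t2, t4, t5, t7}; fixed.
Sat(A[start U ¬valid]) = {t1, t2, t4, t5, t7}
AF A[start U ¬valid]: least fixpoint, start Z0 = {t1, t2, t4, t5, t7}, add states with every successor in Z. Z1 = {t0, t1, t2, t4, t5, t6, t7}; fixed.
Sat(AF A[start U ¬valid]) = {t0, t1, t2, t4, t5, t6, t7}
t7 ∈ Sat(AF A[start U ¬valid]) = {t0, t1, t2, t4, t5, t6, t7}, so the formula holds at t7.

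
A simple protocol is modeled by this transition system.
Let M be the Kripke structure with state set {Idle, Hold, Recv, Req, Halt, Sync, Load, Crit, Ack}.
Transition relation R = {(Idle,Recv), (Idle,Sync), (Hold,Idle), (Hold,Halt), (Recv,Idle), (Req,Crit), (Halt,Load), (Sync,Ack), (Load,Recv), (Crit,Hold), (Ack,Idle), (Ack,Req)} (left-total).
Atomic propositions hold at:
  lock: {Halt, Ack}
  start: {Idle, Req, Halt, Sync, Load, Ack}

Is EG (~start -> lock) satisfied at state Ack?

Yes

Sat(~start) = {Hold, Recv, Crit}
Sat(~start -> lock) = {Idle, Req, Halt, Sync, Load, Ack}
EG (~start -> lock): greatest fixpoint, start Z0 = {Idle, Req, Halt, Sync, Load, Ack}, keep only states in Sat with some successor in Z. Z1 = {Idle, Halt, Sync, Ack}; Z2 = {Idle, Sync, Ack}; fixed.
Sat(EG (~start -> lock)) = {Idle, Sync, Ack}
Ack ∈ Sat(EG (~start -> lock)) = {Idle, Sync, Ack}, so the formula holds at Ack.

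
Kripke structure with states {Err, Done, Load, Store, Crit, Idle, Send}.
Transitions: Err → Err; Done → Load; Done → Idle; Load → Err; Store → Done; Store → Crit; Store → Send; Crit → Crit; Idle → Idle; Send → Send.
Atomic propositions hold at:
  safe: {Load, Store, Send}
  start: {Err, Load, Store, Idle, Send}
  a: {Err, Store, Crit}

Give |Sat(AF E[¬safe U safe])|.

4

Sat(¬safe) = {Err, Done, Crit, Idle}
E[¬safe U safe]: least fixpoint, start Z0 = Sat(safe) = {Load, Store, Send}, add states in Sat(¬safe) with some successor in Z. Z1 = {Done, Load, Store, Send}; fixed.
Sat(E[¬safe U safe]) = {Done, Load, Store, Send}
AF E[¬safe U safe]: least fixpoint, start Z0 = {Done, Load, Store, Send}, add states with every successor in Z. Already a fixed point.
Sat(AF E[¬safe U safe]) = {Done, Load, Store, Send}
|Sat(AF E[¬safe U safe])| = |{Done, Load, Store, Send}| = 4.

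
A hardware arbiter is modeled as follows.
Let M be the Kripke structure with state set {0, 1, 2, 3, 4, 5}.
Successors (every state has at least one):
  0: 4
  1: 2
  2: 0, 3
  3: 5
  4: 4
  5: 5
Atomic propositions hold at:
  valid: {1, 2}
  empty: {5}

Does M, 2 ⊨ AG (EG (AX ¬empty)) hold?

No

Sat(¬empty) = {0, 1, 2, 3, 4}
Sat(AX ¬empty) = {s : every successor in {0, 1, 2, 3, 4}} = {0, 1, 2, 4}
EG (AX ¬empty): greatest fixpoint, start Z0 = {0, 1, 2, 4}, keep only states in Sat with some successor in Z. Already a fixed point.
Sat(EG (AX ¬empty)) = {0, 1, 2, 4}
AG (EG (AX ¬empty)): greatest fixpoint, start Z0 = {0, 1, 2, 4}, keep only states in Sat with every successor in Z. Z1 = {0, 1, 4}; Z2 = {0, 4}; fixed.
Sat(AG (EG (AX ¬empty))) = {0, 4}
2 ∉ Sat(AG (EG (AX ¬empty))) = {0, 4}, so the formula does not hold at 2.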